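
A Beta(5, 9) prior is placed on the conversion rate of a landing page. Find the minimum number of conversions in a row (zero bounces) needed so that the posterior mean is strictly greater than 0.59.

After k conversions and 0 bounces the posterior is Beta(5+k, 9), with mean (5+k)/(5+9+k).
Set (5+k)/(14+k) > 0.59 and solve: k > (0.59·14 − 5)/(1 − 0.59) = 7.951.
The smallest integer exceeding 7.951 is 8, and checking k=8: (13)/(22) = 0.5909 > 0.59.

k = 8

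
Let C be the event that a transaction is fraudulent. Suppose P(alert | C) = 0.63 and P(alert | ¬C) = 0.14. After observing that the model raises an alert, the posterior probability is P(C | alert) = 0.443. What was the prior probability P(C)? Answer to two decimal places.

P(C) = 0.15

Bayes' rule in odds form gives O(C|E) = O(C)·[P(E|C)/P(E|¬C)], hence O(C) = O(C|E)/LR.
Posterior odds = 0.443/(1−0.443) = 0.7953. LR = 0.63/0.14 = 4.5000.
Prior odds = 0.7953/4.5000 = 0.1767, so P(C) = 0.1767/(1+0.1767) ≈ 0.15.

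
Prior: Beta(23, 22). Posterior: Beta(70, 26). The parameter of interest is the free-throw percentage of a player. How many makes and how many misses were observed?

47 makes and 4 misses

Under Beta–binomial conjugacy the posterior parameters are (a+s, b+f).
Match parameters: s=70−23=47, f=26−22=4.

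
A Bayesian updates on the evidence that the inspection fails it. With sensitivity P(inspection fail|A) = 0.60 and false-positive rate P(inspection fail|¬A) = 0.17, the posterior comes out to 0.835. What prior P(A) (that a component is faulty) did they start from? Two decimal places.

P(A) = 0.59

In odds form, posterior odds = prior odds × likelihood ratio, so prior odds = posterior odds ÷ LR.
Posterior odds = 0.835/(1−0.835) = 5.0606. LR = 0.60/0.17 = 3.5294.
Prior odds = 5.0606/3.5294 = 1.4338, so P(A) = 1.4338/(1+1.4338) ≈ 0.59.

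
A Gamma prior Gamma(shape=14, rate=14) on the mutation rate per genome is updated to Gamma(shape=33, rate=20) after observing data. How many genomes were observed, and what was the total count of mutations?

n = 6 genomes with total 19 mutations

A Gamma(α, β) prior (rate parametrization) on a Poisson rate with n observations summing to S gives posterior Gamma(α+S, β+n).
Matching: Σxᵢ = 33 − 14 = 19 and n = 20 − 14 = 6.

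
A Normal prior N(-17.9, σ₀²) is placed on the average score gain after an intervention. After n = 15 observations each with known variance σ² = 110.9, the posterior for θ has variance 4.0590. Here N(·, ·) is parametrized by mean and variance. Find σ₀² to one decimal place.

σ₀² = 9.0

Posterior precision equals prior precision plus data precision: 1/σ_n² = 1/σ₀² + n/σ².
So 1/σ₀² = 1/4.0590 − 15/110.9 = 0.246366 − 0.135257 = 0.111109.
Hence σ₀² = 1/0.111109 ≈ 9.0.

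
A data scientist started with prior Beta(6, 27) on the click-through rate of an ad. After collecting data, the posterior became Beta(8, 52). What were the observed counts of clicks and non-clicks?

2 clicks and 25 non-clicks

A Beta(α, β) prior with s successes and f failures in binomial data gives a Beta(α+s, β+f) posterior.
Match parameters: s=8−6=2, f=52−27=25.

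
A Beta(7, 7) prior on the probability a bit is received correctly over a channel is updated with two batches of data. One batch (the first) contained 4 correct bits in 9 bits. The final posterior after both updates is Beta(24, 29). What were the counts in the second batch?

13 correct bits and 17 errors

Sequential conjugate updates are equivalent to a single update on the pooled data, so total successes = posterior α − prior α and total failures = posterior β − prior β.
Total across both batches: 24−7=17 correct bits, 29−7=22 errors.
Subtract the first batch: 17−4=13 correct bits and 22−5=17 errors.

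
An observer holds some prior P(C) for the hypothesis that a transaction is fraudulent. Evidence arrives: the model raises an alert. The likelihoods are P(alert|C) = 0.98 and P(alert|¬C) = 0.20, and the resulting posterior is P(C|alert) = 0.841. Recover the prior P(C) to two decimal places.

In odds form, posterior odds = prior odds × likelihood ratio, so prior odds = posterior odds ÷ LR.
Posterior odds = 0.841/(1−0.841) = 5.2893. LR = 0.98/0.20 = 4.9000.
Prior odds = 5.2893/4.9000 = 1.0794, so P(C) = 1.0794/(1+1.0794) ≈ 0.52.

P(C) = 0.52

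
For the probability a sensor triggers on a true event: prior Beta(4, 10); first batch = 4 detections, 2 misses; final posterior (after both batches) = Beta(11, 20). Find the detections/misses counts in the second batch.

3 detections and 8 misses

Sequential conjugate updates are equivalent to a single update on the pooled data, so total successes = posterior α − prior α and total failures = posterior β − prior β.
Total across both batches: 11−4=7 detections, 20−10=10 misses.
Subtract the first batch: 7−4=3 detections and 10−2=8 misses.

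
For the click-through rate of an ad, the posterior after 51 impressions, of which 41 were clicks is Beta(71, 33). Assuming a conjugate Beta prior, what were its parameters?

Under Beta–binomial conjugacy the posterior parameters are (α+s, β+f).
Subtract the data counts: 71−41=30, 33−10=23.

Beta(30, 23)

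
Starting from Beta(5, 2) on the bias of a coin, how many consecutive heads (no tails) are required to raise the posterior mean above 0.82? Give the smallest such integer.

After k heads and 0 tails the posterior is Beta(5+k, 2), with mean (5+k)/(5+2+k).
Set (5+k)/(7+k) > 0.82 and solve: k > (0.82·7 − 5)/(1 − 0.82) = 4.111.
The smallest integer exceeding 4.111 is 5, and checking k=5: (10)/(12) = 0.8333 > 0.82.

k = 5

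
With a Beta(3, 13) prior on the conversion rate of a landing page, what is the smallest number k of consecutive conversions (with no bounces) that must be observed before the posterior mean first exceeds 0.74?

k = 35

After k conversions and 0 bounces the posterior is Beta(3+k, 13), with mean (3+k)/(3+13+k).
Set (3+k)/(16+k) > 0.74 and solve: k > (0.74·16 − 3)/(1 − 0.74) = 34.000.
The smallest integer exceeding 34.000 is 35, and checking k=35: (38)/(51) = 0.7451 > 0.74.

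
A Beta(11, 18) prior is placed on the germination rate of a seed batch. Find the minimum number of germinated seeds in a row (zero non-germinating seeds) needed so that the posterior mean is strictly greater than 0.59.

After k germinated seeds and 0 non-germinating seeds the posterior is Beta(11+k, 18), with mean (11+k)/(11+18+k).
Set (11+k)/(29+k) > 0.59 and solve: k > (0.59·29 − 11)/(1 − 0.59) = 14.902.
The smallest integer exceeding 14.902 is 15, and checking k=15: (26)/(44) = 0.5909 > 0.59.

k = 15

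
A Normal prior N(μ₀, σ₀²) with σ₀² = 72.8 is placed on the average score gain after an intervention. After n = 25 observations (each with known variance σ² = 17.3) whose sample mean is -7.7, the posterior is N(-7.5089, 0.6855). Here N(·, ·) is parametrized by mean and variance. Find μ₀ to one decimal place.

The posterior mean is a precision-weighted average: μ_n = (τ₀μ₀ + τ_data·x̄)/(τ₀+τ_data), with τ₀=1/σ₀² and τ_data=n/σ².
Here τ₀ = 1/72.8 = 0.013736 and τ_data = 25/17.3 = 1.445087, so τ_n = 1.458823.
Rearranging for μ₀: μ₀ = (μ_n·τ_n − τ_data·x̄)/τ₀ = (-7.5089·1.458823 − 1.445087·-7.7) / 0.013736 = 0.173014/0.013736 ≈ 12.6.

μ₀ = 12.6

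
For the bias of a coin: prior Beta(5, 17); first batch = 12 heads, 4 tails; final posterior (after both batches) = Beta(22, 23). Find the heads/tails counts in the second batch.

Sequential conjugate updates are equivalent to a single update on the pooled data, so total successes = posterior α − prior α and total failures = posterior β − prior β.
Total across both batches: 22−5=17 heads, 23−17=6 tails.
Subtract the first batch: 17−12=5 heads and 6−4=2 tails.

5 heads and 2 tails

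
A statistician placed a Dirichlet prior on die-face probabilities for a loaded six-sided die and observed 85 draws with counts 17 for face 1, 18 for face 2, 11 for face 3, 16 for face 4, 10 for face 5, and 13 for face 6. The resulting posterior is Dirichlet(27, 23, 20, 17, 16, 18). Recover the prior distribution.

Dirichlet(10, 5, 9, 1, 6, 5)

For a Dirichlet(α) prior with multinomial counts c, the posterior is Dirichlet(α + c) componentwise.
Subtract each count from the matching posterior parameter: 27−17=10, 23−18=5, 20−11=9, 17−16=1, 16−10=6, 18−13=5.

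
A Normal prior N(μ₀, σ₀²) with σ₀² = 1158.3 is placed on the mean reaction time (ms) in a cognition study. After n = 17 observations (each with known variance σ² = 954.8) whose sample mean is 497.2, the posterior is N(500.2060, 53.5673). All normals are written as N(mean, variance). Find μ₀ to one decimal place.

μ₀ = 562.2

The posterior mean is a precision-weighted average: μ_n = (τ₀μ₀ + τ_data·x̄)/(τ₀+τ_data), with τ₀=1/σ₀² and τ_data=n/σ².
Here τ₀ = 1/1158.3 = 0.000863 and τ_data = 17/954.8 = 0.017805, so τ_n = 0.018668.
Rearranging for μ₀: μ₀ = (μ_n·τ_n − τ_data·x̄)/τ₀ = (500.2060·0.018668 − 0.017805·497.2) / 0.000863 = 0.485200/0.000863 ≈ 562.2.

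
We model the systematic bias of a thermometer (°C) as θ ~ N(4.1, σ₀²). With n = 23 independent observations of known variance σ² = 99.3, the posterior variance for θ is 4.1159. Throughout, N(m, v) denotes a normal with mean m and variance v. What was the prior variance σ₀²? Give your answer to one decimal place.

Posterior precision equals prior precision plus data precision: 1/σ_n² = 1/σ₀² + n/σ².
So 1/σ₀² = 1/4.1159 − 23/99.3 = 0.242960 − 0.231621 = 0.011339.
Hence σ₀² = 1/0.011339 ≈ 88.2.

σ₀² = 88.2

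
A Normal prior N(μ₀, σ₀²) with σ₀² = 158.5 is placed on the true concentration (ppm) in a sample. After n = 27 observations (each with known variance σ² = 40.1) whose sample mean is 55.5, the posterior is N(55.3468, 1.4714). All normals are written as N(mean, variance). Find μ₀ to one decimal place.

μ₀ = 39.0

The posterior mean is a precision-weighted average: μ_n = (τ₀μ₀ + τ_data·x̄)/(τ₀+τ_data), with τ₀=1/σ₀² and τ_data=n/σ².
Here τ₀ = 1/158.5 = 0.006309 and τ_data = 27/40.1 = 0.673317, so τ_n = 0.679626.
Rearranging for μ₀: μ₀ = (μ_n·τ_n − τ_data·x̄)/τ₀ = (55.3468·0.679626 − 0.673317·55.5) / 0.006309 = 0.246031/0.006309 ≈ 39.0.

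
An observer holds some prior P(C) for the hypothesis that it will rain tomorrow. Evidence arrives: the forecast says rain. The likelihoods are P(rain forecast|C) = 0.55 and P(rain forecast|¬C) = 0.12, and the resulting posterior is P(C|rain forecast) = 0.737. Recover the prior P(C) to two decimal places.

In odds form, posterior odds = prior odds × likelihood ratio, so prior odds = posterior odds ÷ LR.
Posterior odds = 0.737/(1−0.737) = 2.8023. LR = 0.55/0.12 = 4.5833.
Prior odds = 2.8023/4.5833 = 0.6114, so P(C) = 0.6114/(1+0.6114) ≈ 0.38.

P(C) = 0.38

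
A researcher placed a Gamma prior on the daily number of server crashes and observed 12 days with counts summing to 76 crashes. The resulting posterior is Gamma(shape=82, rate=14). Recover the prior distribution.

A Gamma(α, β) prior (rate parametrization) on a Poisson rate with n observations summing to S gives posterior Gamma(α+S, β+n).
So α = 82 − 76 = 6 and β = 14 − 12 = 2.

Gamma(shape=6, rate=2)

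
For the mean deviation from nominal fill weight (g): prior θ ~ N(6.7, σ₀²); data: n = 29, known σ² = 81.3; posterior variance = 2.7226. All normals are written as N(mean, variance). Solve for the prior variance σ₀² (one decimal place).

For the Normal–Normal model with known σ², precisions add: τ_n = τ₀ + n/σ².
So 1/σ₀² = 1/2.7226 − 29/81.3 = 0.367296 − 0.356704 = 0.010592.
Hence σ₀² = 1/0.010592 ≈ 94.4.

σ₀² = 94.4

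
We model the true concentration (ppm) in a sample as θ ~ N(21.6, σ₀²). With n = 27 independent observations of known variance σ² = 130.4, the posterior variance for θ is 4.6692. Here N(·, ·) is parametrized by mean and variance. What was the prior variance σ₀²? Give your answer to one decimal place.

σ₀² = 140.6

For the Normal–Normal model with known σ², precisions add: τ_n = τ₀ + n/σ².
So 1/σ₀² = 1/4.6692 − 27/130.4 = 0.214169 − 0.207055 = 0.007114.
Hence σ₀² = 1/0.007114 ≈ 140.6.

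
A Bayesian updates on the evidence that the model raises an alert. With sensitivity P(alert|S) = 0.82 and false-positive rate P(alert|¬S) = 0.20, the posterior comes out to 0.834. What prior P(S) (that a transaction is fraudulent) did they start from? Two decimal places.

Bayes' rule in odds form gives O(S|E) = O(S)·[P(E|S)/P(E|¬S)], hence O(S) = O(S|E)/LR.
Posterior odds = 0.834/(1−0.834) = 5.0241. LR = 0.82/0.20 = 4.1000.
Prior odds = 5.0241/4.1000 = 1.2254, so P(S) = 1.2254/(1+1.2254) ≈ 0.55.

P(S) = 0.55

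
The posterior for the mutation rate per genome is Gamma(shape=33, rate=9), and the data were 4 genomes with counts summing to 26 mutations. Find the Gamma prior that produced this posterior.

Gamma(shape=7, rate=5)

Gamma–Poisson conjugacy: posterior shape = α + Σxᵢ, posterior rate = β + n.
So α = 33 − 26 = 7 and β = 9 − 4 = 5.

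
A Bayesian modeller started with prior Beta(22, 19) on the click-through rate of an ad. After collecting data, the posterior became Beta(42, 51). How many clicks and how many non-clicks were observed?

20 clicks and 32 non-clicks

Under Beta–binomial conjugacy the posterior parameters are (a+s, b+f).
So s = 42 − 22 = 20 and f = 51 − 19 = 32.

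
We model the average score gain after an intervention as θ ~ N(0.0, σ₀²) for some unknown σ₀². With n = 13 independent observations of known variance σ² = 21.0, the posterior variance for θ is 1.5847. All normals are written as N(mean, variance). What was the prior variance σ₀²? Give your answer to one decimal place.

σ₀² = 83.4

For the Normal–Normal model with known σ², precisions add: τ_n = τ₀ + n/σ².
So 1/σ₀² = 1/1.5847 − 13/21.0 = 0.631034 − 0.619048 = 0.011986.
Hence σ₀² = 1/0.011986 ≈ 83.4.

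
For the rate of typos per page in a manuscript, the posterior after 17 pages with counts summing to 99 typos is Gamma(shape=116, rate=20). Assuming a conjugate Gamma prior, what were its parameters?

Gamma(shape=17, rate=3)

Gamma–Poisson conjugacy: posterior shape = α + Σxᵢ, posterior rate = β + n.
So α = 116 − 99 = 17 and β = 20 − 17 = 3.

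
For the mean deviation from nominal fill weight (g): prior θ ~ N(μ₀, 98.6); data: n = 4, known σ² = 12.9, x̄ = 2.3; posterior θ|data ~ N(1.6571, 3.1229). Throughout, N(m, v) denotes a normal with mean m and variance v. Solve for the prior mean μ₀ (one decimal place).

With known observation variance, the Normal–Normal posterior has precision τ_n = τ₀ + n/σ² and mean μ_n = (τ₀μ₀ + (n/σ²)x̄)/τ_n.
Here τ₀ = 1/98.6 = 0.010142 and τ_data = 4/12.9 = 0.310078, so τ_n = 0.320220.
Rearranging for μ₀: μ₀ = (μ_n·τ_n − τ_data·x̄)/τ₀ = (1.6571·0.320220 − 0.310078·2.3) / 0.010142 = -0.182543/0.010142 ≈ -18.0.

μ₀ = -18.0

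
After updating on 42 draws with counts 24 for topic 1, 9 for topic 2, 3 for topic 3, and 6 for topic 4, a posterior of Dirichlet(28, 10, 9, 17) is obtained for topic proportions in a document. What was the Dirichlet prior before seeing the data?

For a Dirichlet(α) prior with multinomial counts c, the posterior is Dirichlet(α + c) componentwise.
Subtract each count from the matching posterior parameter: 28−24=4, 10−9=1, 9−3=6, 17−6=11.

Dirichlet(4, 1, 6, 11)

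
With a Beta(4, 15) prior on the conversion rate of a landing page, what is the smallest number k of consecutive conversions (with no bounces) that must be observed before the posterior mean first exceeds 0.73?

After k conversions and 0 bounces the posterior is Beta(4+k, 15), with mean (4+k)/(4+15+k).
Set (4+k)/(19+k) > 0.73 and solve: k > (0.73·19 − 4)/(1 − 0.73) = 36.556.
The smallest integer exceeding 36.556 is 37, and checking k=37: (41)/(56) = 0.7321 > 0.73.

k = 37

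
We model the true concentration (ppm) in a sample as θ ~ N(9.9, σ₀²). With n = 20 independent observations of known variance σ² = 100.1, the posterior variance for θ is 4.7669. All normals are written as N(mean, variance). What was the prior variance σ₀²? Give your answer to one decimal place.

For the Normal–Normal model with known σ², precisions add: τ_n = τ₀ + n/σ².
So 1/σ₀² = 1/4.7669 − 20/100.1 = 0.209780 − 0.199800 = 0.009980.
Hence σ₀² = 1/0.009980 ≈ 100.2.

σ₀² = 100.2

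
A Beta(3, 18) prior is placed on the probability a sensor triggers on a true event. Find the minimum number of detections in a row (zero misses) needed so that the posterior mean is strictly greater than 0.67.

k = 34

After k detections and 0 misses the posterior is Beta(3+k, 18), with mean (3+k)/(3+18+k).
Set (3+k)/(21+k) > 0.67 and solve: k > (0.67·21 − 3)/(1 − 0.67) = 33.545.
The smallest integer exceeding 33.545 is 34, and checking k=34: (37)/(55) = 0.6727 > 0.67.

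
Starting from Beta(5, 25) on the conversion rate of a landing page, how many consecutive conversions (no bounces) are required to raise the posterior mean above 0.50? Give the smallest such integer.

k = 21

After k conversions and 0 bounces the posterior is Beta(5+k, 25), with mean (5+k)/(5+25+k).
Set (5+k)/(30+k) > 0.50 and solve: k > (0.50·30 − 5)/(1 − 0.50) = 20.000.
The smallest integer exceeding 20.000 is 21.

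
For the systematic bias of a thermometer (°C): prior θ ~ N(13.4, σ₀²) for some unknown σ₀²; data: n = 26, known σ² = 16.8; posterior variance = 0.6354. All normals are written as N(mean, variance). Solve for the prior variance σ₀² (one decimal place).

σ₀² = 38.2

For the Normal–Normal model with known σ², precisions add: τ_n = τ₀ + n/σ².
So 1/σ₀² = 1/0.6354 − 26/16.8 = 1.573812 − 1.547619 = 0.026193.
Hence σ₀² = 1/0.026193 ≈ 38.2.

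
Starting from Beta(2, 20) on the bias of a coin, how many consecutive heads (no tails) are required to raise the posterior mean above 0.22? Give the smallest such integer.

After k heads and 0 tails the posterior is Beta(2+k, 20), with mean (2+k)/(2+20+k).
Set (2+k)/(22+k) > 0.22 and solve: k > (0.22·22 − 2)/(1 − 0.22) = 3.641.
The smallest integer exceeding 3.641 is 4.

k = 4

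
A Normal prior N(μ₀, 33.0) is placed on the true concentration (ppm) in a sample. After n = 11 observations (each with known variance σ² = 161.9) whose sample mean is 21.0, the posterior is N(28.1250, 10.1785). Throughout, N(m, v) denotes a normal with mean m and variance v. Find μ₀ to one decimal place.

μ₀ = 44.1

The posterior mean is a precision-weighted average: μ_n = (τ₀μ₀ + τ_data·x̄)/(τ₀+τ_data), with τ₀=1/σ₀² and τ_data=n/σ².
Here τ₀ = 1/33.0 = 0.030303 and τ_data = 11/161.9 = 0.067943, so τ_n = 0.098246.
Rearranging for μ₀: μ₀ = (μ_n·τ_n − τ_data·x̄)/τ₀ = (28.1250·0.098246 − 0.067943·21.0) / 0.030303 = 1.336366/0.030303 ≈ 44.1.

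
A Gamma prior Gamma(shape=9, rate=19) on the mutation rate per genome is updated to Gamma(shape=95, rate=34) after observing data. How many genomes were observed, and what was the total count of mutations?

n = 15 genomes with total 86 mutations

A Gamma(α, β) prior (rate parametrization) on a Poisson rate with n observations summing to S gives posterior Gamma(α+S, β+n).
Matching: Σxᵢ = 95 − 9 = 86 and n = 34 − 19 = 15.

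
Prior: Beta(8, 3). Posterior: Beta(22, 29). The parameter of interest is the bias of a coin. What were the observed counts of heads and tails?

14 heads and 26 tails

A Beta(a, b) prior with s successes and f failures in binomial data gives a Beta(a+s, b+f) posterior.
Match parameters: s=22−8=14, f=29−3=26.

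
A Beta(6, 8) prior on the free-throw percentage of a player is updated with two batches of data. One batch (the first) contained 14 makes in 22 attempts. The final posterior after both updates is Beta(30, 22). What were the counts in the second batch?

Because Beta–binomial updating is additive in the counts, the combined data contributed (α_post−α_prior, β_post−β_prior) successes and failures.
Total across both batches: 30−6=24 makes, 22−8=14 misses.
Subtract the first batch: 24−14=10 makes and 14−8=6 misses.

10 makes and 6 misses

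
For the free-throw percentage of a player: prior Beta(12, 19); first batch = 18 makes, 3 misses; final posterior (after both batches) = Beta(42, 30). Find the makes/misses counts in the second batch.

12 makes and 8 misses

Sequential conjugate updates are equivalent to a single update on the pooled data, so total successes = posterior α − prior α and total failures = posterior β − prior β.
Total across both batches: 42−12=30 makes, 30−19=11 misses.
Subtract the first batch: 30−18=12 makes and 11−3=8 misses.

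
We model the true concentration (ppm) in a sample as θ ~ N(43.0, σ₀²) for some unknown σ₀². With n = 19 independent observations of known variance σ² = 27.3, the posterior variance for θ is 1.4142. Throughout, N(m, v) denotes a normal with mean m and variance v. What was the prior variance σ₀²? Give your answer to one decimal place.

σ₀² = 89.7

For the Normal–Normal model with known σ², precisions add: τ_n = τ₀ + n/σ².
So 1/σ₀² = 1/1.4142 − 19/27.3 = 0.707114 − 0.695971 = 0.011143.
Hence σ₀² = 1/0.011143 ≈ 89.7.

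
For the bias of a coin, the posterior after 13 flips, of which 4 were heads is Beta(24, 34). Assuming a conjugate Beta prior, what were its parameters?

Beta(20, 25)

Beta is conjugate to the binomial likelihood: posterior = Beta(a+s, b+f).
Subtract the data counts: 24−4=20, 34−9=25.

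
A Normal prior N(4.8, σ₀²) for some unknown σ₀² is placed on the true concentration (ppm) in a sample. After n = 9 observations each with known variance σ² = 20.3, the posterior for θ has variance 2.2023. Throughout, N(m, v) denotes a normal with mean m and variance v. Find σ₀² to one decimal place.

σ₀² = 93.3

For the Normal–Normal model with known σ², precisions add: τ_n = τ₀ + n/σ².
So 1/σ₀² = 1/2.2023 − 9/20.3 = 0.454071 − 0.443350 = 0.010721.
Hence σ₀² = 1/0.010721 ≈ 93.3.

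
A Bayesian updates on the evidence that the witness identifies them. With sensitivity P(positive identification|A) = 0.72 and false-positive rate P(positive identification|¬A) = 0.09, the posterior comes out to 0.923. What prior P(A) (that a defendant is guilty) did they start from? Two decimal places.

P(A) = 0.60

Bayes' rule in odds form gives O(A|E) = O(A)·[P(E|A)/P(E|¬A)], hence O(A) = O(A|E)/LR.
Posterior odds = 0.923/(1−0.923) = 11.9870. LR = 0.72/0.09 = 8.0000.
Prior odds = 11.9870/8.0000 = 1.4984, so P(A) = 1.4984/(1+1.4984) ≈ 0.60.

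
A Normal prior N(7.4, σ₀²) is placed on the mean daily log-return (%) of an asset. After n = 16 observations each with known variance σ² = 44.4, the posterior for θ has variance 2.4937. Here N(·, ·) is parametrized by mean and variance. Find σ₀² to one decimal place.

σ₀² = 24.6

Posterior precision equals prior precision plus data precision: 1/σ_n² = 1/σ₀² + n/σ².
So 1/σ₀² = 1/2.4937 − 16/44.4 = 0.401011 − 0.360360 = 0.040651.
Hence σ₀² = 1/0.040651 ≈ 24.6.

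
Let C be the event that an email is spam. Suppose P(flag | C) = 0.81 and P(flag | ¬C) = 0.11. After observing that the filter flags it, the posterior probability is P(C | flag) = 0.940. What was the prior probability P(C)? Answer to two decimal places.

Bayes' rule in odds form gives O(C|E) = O(C)·[P(E|C)/P(E|¬C)], hence O(C) = O(C|E)/LR.
Posterior odds = 0.940/(1−0.940) = 15.6667. LR = 0.81/0.11 = 7.3636.
Prior odds = 15.6667/7.3636 = 2.1276, so P(C) = 2.1276/(1+2.1276) ≈ 0.68.

P(C) = 0.68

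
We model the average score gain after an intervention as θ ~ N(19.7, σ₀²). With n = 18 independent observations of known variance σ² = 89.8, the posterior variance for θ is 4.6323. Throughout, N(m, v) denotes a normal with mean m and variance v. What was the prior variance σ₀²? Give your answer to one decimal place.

σ₀² = 64.8

For the Normal–Normal model with known σ², precisions add: τ_n = τ₀ + n/σ².
So 1/σ₀² = 1/4.6323 − 18/89.8 = 0.215875 − 0.200445 = 0.015430.
Hence σ₀² = 1/0.015430 ≈ 64.8.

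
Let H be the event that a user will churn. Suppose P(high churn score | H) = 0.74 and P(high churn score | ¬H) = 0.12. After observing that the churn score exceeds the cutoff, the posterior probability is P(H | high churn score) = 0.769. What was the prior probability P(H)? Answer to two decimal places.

In odds form, posterior odds = prior odds × likelihood ratio, so prior odds = posterior odds ÷ LR.
Posterior odds = 0.769/(1−0.769) = 3.3290. LR = 0.74/0.12 = 6.1667.
Prior odds = 3.3290/6.1667 = 0.5398, so P(H) = 0.5398/(1+0.5398) ≈ 0.35.

P(H) = 0.35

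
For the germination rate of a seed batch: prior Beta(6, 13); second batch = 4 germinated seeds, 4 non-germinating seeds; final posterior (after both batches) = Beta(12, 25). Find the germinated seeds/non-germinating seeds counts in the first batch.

2 germinated seeds and 8 non-germinating seeds

Because Beta–binomial updating is additive in the counts, the combined data contributed (α_post−α_prior, β_post−β_prior) successes and failures.
Total across both batches: 12−6=6 germinated seeds, 25−13=12 non-germinating seeds.
Subtract the second batch: 6−4=2 germinated seeds and 12−4=8 non-germinating seeds.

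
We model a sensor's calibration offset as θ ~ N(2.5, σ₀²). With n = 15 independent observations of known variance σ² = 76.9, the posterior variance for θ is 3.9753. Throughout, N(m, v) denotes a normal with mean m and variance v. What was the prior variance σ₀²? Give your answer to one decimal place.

σ₀² = 17.7

Posterior precision equals prior precision plus data precision: 1/σ_n² = 1/σ₀² + n/σ².
So 1/σ₀² = 1/3.9753 − 15/76.9 = 0.251553 − 0.195059 = 0.056494.
Hence σ₀² = 1/0.056494 ≈ 17.7.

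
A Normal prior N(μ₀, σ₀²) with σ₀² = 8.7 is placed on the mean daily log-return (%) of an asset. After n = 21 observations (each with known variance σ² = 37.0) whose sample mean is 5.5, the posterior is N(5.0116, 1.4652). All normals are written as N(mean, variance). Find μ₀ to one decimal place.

μ₀ = 2.6

The posterior mean is a precision-weighted average: μ_n = (τ₀μ₀ + τ_data·x̄)/(τ₀+τ_data), with τ₀=1/σ₀² and τ_data=n/σ².
Here τ₀ = 1/8.7 = 0.114943 and τ_data = 21/37.0 = 0.567568, so τ_n = 0.682511.
Rearranging for μ₀: μ₀ = (μ_n·τ_n − τ_data·x̄)/τ₀ = (5.0116·0.682511 − 0.567568·5.5) / 0.114943 = 0.298848/0.114943 ≈ 2.6.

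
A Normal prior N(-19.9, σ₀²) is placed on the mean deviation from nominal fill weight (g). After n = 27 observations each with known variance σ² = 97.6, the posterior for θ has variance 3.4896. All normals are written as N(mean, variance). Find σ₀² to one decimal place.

σ₀² = 100.7

Posterior precision equals prior precision plus data precision: 1/σ_n² = 1/σ₀² + n/σ².
So 1/σ₀² = 1/3.4896 − 27/97.6 = 0.286566 − 0.276639 = 0.009927.
Hence σ₀² = 1/0.009927 ≈ 100.7.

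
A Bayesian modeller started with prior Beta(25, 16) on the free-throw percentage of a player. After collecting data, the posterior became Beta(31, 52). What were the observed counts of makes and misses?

6 makes and 36 misses

Under Beta–binomial conjugacy the posterior parameters are (α+s, β+f).
Match parameters: s=31−25=6, f=52−16=36.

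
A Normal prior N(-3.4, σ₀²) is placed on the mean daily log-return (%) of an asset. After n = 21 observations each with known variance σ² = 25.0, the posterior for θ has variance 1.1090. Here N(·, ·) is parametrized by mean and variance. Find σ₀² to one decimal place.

σ₀² = 16.2

For the Normal–Normal model with known σ², precisions add: τ_n = τ₀ + n/σ².
So 1/σ₀² = 1/1.1090 − 21/25.0 = 0.901713 − 0.840000 = 0.061713.
Hence σ₀² = 1/0.061713 ≈ 16.2.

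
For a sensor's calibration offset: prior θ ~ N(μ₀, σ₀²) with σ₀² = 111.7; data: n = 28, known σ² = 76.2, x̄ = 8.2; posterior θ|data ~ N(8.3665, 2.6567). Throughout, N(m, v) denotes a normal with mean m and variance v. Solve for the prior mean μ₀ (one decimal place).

With known observation variance, the Normal–Normal posterior has precision τ_n = τ₀ + n/σ² and mean μ_n = (τ₀μ₀ + (n/σ²)x̄)/τ_n.
Here τ₀ = 1/111.7 = 0.008953 and τ_data = 28/76.2 = 0.367454, so τ_n = 0.376407.
Rearranging for μ₀: μ₀ = (μ_n·τ_n − τ_data·x̄)/τ₀ = (8.3665·0.376407 − 0.367454·8.2) / 0.008953 = 0.136086/0.008953 ≈ 15.2.

μ₀ = 15.2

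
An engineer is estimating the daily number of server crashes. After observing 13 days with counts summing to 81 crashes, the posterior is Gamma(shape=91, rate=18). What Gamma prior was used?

A Gamma(α, β) prior (rate parametrization) on a Poisson rate with n observations summing to S gives posterior Gamma(α+S, β+n).
So α = 91 − 81 = 10 and β = 18 − 13 = 5.

Gamma(shape=10, rate=5)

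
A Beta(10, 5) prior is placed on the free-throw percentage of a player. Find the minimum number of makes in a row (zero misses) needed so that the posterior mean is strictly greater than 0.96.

After k makes and 0 misses the posterior is Beta(10+k, 5), with mean (10+k)/(10+5+k).
Set (10+k)/(15+k) > 0.96 and solve: k > (0.96·15 − 10)/(1 − 0.96) = 110.000.
The smallest integer exceeding 110.000 is 111.

k = 111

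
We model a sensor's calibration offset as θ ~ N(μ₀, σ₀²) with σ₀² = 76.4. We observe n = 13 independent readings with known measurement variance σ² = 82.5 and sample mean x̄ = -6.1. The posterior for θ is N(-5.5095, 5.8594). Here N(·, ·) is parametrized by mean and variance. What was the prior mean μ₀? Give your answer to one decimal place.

μ₀ = 1.6

With known observation variance, the Normal–Normal posterior has precision τ_n = τ₀ + n/σ² and mean μ_n = (τ₀μ₀ + (n/σ²)x̄)/τ_n.
Here τ₀ = 1/76.4 = 0.013089 and τ_data = 13/82.5 = 0.157576, so τ_n = 0.170665.
Rearranging for μ₀: μ₀ = (μ_n·τ_n − τ_data·x̄)/τ₀ = (-5.5095·0.170665 − 0.157576·-6.1) / 0.013089 = 0.020935/0.013089 ≈ 1.6.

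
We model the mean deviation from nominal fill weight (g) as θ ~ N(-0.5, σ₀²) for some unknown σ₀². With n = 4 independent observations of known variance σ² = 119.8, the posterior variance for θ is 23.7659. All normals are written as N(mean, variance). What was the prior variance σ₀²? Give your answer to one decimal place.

σ₀² = 115.1

For the Normal–Normal model with known σ², precisions add: τ_n = τ₀ + n/σ².
So 1/σ₀² = 1/23.7659 − 4/119.8 = 0.042077 − 0.033389 = 0.008688.
Hence σ₀² = 1/0.008688 ≈ 115.1.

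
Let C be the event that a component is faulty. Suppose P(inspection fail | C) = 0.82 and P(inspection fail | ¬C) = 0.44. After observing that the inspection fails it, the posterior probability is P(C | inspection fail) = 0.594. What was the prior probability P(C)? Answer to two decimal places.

In odds form, posterior odds = prior odds × likelihood ratio, so prior odds = posterior odds ÷ LR.
Posterior odds = 0.594/(1−0.594) = 1.4631. LR = 0.82/0.44 = 1.8636.
Prior odds = 1.4631/1.8636 = 0.7851, so P(C) = 0.7851/(1+0.7851) ≈ 0.44.

P(C) = 0.44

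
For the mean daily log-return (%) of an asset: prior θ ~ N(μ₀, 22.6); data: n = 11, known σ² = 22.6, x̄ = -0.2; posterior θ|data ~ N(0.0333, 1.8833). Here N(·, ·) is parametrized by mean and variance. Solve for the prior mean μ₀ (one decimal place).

μ₀ = 2.6

The posterior mean is a precision-weighted average: μ_n = (τ₀μ₀ + τ_data·x̄)/(τ₀+τ_data), with τ₀=1/σ₀² and τ_data=n/σ².
Here τ₀ = 1/22.6 = 0.044248 and τ_data = 11/22.6 = 0.486726, so τ_n = 0.530974.
Rearranging for μ₀: μ₀ = (μ_n·τ_n − τ_data·x̄)/τ₀ = (0.0333·0.530974 − 0.486726·-0.2) / 0.044248 = 0.115027/0.044248 ≈ 2.6.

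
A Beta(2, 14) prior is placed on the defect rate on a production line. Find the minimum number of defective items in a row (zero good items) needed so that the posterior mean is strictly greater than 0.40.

k = 8

After k defective items and 0 good items the posterior is Beta(2+k, 14), with mean (2+k)/(2+14+k).
Set (2+k)/(16+k) > 0.40 and solve: k > (0.40·16 − 2)/(1 − 0.40) = 7.333.
The smallest integer exceeding 7.333 is 8.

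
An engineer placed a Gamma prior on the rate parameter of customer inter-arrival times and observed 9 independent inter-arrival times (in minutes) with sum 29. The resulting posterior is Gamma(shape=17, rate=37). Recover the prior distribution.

Gamma–exponential conjugacy: posterior shape = α + n, posterior rate = β + Σtᵢ.
So α = 17 − 9 = 8 and β = 37 − 29 = 8.

Gamma(shape=8, rate=8)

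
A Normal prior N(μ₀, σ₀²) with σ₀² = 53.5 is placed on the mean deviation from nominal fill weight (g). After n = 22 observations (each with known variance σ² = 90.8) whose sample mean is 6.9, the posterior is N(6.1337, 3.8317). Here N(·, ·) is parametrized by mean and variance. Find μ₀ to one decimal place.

The posterior mean is a precision-weighted average: μ_n = (τ₀μ₀ + τ_data·x̄)/(τ₀+τ_data), with τ₀=1/σ₀² and τ_data=n/σ².
Here τ₀ = 1/53.5 = 0.018692 and τ_data = 22/90.8 = 0.242291, so τ_n = 0.260983.
Rearranging for μ₀: μ₀ = (μ_n·τ_n − τ_data·x̄)/τ₀ = (6.1337·0.260983 − 0.242291·6.9) / 0.018692 = -0.071016/0.018692 ≈ -3.8.

μ₀ = -3.8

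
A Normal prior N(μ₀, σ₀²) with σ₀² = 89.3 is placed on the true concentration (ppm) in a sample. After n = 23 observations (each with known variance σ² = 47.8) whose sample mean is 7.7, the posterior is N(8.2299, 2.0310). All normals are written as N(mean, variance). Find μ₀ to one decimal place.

μ₀ = 31.0

The posterior mean is a precision-weighted average: μ_n = (τ₀μ₀ + τ_data·x̄)/(τ₀+τ_data), with τ₀=1/σ₀² and τ_data=n/σ².
Here τ₀ = 1/89.3 = 0.011198 and τ_data = 23/47.8 = 0.481172, so τ_n = 0.492370.
Rearranging for μ₀: μ₀ = (μ_n·τ_n − τ_data·x̄)/τ₀ = (8.2299·0.492370 − 0.481172·7.7) / 0.011198 = 0.347131/0.011198 ≈ 31.0.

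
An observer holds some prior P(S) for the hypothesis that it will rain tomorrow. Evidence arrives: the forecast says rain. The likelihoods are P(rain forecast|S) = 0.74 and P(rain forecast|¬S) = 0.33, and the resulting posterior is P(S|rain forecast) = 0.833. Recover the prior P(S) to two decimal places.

In odds form, posterior odds = prior odds × likelihood ratio, so prior odds = posterior odds ÷ LR.
Posterior odds = 0.833/(1−0.833) = 4.9880. LR = 0.74/0.33 = 2.2424.
Prior odds = 4.9880/2.2424 = 2.2244, so P(S) = 2.2244/(1+2.2244) ≈ 0.69.

P(S) = 0.69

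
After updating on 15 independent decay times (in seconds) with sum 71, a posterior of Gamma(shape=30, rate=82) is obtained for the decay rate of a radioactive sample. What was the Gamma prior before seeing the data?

Gamma(shape=15, rate=11)

Gamma–exponential conjugacy: posterior shape = α + n, posterior rate = β + Σtᵢ.
So α = 30 − 15 = 15 and β = 82 − 71 = 11.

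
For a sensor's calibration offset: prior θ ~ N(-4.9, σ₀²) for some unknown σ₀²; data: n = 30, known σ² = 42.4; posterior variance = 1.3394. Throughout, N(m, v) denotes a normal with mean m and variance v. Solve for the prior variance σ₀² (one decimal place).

σ₀² = 25.6

Posterior precision equals prior precision plus data precision: 1/σ_n² = 1/σ₀² + n/σ².
So 1/σ₀² = 1/1.3394 − 30/42.4 = 0.746603 − 0.707547 = 0.039056.
Hence σ₀² = 1/0.039056 ≈ 25.6.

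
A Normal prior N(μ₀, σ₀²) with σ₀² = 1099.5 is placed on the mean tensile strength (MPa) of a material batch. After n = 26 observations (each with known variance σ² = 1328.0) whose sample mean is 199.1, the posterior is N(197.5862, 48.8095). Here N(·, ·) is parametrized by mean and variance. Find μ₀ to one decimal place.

μ₀ = 165.0

The posterior mean is a precision-weighted average: μ_n = (τ₀μ₀ + τ_data·x̄)/(τ₀+τ_data), with τ₀=1/σ₀² and τ_data=n/σ².
Here τ₀ = 1/1099.5 = 0.000910 and τ_data = 26/1328.0 = 0.019578, so τ_n = 0.020488.
Rearranging for μ₀: μ₀ = (μ_n·τ_n − τ_data·x̄)/τ₀ = (197.5862·0.020488 − 0.019578·199.1) / 0.000910 = 0.150166/0.000910 ≈ 165.0.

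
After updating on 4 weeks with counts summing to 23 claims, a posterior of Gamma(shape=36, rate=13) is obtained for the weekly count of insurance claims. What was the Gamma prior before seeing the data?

Gamma(shape=13, rate=9)

Gamma–Poisson conjugacy: posterior shape = α + Σxᵢ, posterior rate = β + n.
So α = 36 − 23 = 13 and β = 13 − 4 = 9.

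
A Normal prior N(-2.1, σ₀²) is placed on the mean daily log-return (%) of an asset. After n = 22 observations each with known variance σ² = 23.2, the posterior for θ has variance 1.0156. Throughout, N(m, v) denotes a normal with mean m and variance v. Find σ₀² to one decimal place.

σ₀² = 27.5

For the Normal–Normal model with known σ², precisions add: τ_n = τ₀ + n/σ².
So 1/σ₀² = 1/1.0156 − 22/23.2 = 0.984640 − 0.948276 = 0.036364.
Hence σ₀² = 1/0.036364 ≈ 27.5.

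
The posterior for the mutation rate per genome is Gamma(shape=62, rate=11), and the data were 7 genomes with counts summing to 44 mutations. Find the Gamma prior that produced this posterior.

Gamma(shape=18, rate=4)

A Gamma(α, β) prior (rate parametrization) on a Poisson rate with n observations summing to S gives posterior Gamma(α+S, β+n).
So α = 62 − 44 = 18 and β = 11 − 7 = 4.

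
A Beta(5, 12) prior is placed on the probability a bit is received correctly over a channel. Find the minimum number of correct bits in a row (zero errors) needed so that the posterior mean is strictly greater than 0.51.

k = 8

After k correct bits and 0 errors the posterior is Beta(5+k, 12), with mean (5+k)/(5+12+k).
Set (5+k)/(17+k) > 0.51 and solve: k > (0.51·17 − 5)/(1 − 0.51) = 7.490.
The smallest integer exceeding 7.490 is 8, and checking k=8: (13)/(25) = 0.5200 > 0.51.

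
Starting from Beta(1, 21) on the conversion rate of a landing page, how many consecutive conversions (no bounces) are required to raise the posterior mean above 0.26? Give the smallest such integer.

After k conversions and 0 bounces the posterior is Beta(1+k, 21), with mean (1+k)/(1+21+k).
Set (1+k)/(22+k) > 0.26 and solve: k > (0.26·22 − 1)/(1 − 0.26) = 6.378.
The smallest integer exceeding 6.378 is 7, and checking k=7: (8)/(29) = 0.2759 > 0.26.

k = 7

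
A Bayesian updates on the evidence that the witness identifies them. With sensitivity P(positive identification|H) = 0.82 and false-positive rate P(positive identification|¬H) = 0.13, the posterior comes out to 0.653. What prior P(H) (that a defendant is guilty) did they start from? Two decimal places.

P(H) = 0.23

In odds form, posterior odds = prior odds × likelihood ratio, so prior odds = posterior odds ÷ LR.
Posterior odds = 0.653/(1−0.653) = 1.8818. LR = 0.82/0.13 = 6.3077.
Prior odds = 1.8818/6.3077 = 0.2983, so P(H) = 0.2983/(1+0.2983) ≈ 0.23.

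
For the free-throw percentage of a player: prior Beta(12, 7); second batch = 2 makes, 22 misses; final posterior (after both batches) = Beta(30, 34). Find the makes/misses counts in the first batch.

Sequential conjugate updates are equivalent to a single update on the pooled data, so total successes = posterior α − prior α and total failures = posterior β − prior β.
Total across both batches: 30−12=18 makes, 34−7=27 misses.
Subtract the second batch: 18−2=16 makes and 27−22=5 misses.

16 makes and 5 misses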